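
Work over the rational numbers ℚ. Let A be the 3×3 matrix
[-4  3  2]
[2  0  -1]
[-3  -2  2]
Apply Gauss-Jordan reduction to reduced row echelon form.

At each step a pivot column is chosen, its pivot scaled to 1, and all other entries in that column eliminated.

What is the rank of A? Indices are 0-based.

rank = 3

pivot(0,0)=-4: scale R0 → (1, -3/4, -1/2)
  clear (1,0): R1 −= (2)R0 → (0, 3/2, 0)
  clear (2,0): R2 −= (-3)R0 → (0, -17/4, 1/2)
pivot(1,1)=3/2: scale R1 → (0, 1, 0)
  clear (0,1): R0 −= (-3/4)R1 → (1, 0, -1/2)
  clear (2,1): R2 −= (-17/4)R1 → (0, 0, 1/2)
pivot(2,2)=1/2: scale R2 → (0, 0, 1)
  clear (0,2): R0 −= (-1/2)R2 → (1, 0, 0)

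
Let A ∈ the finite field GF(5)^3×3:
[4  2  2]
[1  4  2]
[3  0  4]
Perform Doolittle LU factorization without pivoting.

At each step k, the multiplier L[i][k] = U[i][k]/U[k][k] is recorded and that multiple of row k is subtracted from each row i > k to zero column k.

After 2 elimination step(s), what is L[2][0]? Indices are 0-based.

L[2][0] = 2

Step 1: pivot at (0,0) is 4.
  row1 ← row1 − (4)·row0  ⇒  L[1][0]=4, U row1=(0, 1, 4)
  row2 ← row2 − (2)·row0  ⇒  L[2][0]=2, U row2=(0, 1, 0)
Step 2: pivot at (1,1) is 1.
  row2 ← row2 − (1)·row1  ⇒  L[2][1]=1, U row2=(0, 0, 1)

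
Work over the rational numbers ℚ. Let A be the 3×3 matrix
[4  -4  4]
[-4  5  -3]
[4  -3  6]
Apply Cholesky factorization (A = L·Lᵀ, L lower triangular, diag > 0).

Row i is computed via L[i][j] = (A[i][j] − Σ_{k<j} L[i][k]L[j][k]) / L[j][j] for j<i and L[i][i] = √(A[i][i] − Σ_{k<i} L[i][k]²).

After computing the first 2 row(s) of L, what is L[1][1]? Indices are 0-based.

L[1][1] = 1

Step 1: L[0][0] = √(4) = 2.
  L[1][0] = (-4) / L[0][0] = -2.
Step 2: L[1][1] = √(1) = 1.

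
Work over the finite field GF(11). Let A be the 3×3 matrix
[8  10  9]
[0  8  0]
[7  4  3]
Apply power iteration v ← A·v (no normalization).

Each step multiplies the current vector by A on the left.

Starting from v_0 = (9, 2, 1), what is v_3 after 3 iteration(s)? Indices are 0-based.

v_3 = (2, 1, 2)

v_0 = (9, 2, 1).
v_1 = A·v_0 = (2, 5, 8).
v_2 = A·v_1 = (6, 7, 3).
v_3 = A·v_2 = (2, 1, 2).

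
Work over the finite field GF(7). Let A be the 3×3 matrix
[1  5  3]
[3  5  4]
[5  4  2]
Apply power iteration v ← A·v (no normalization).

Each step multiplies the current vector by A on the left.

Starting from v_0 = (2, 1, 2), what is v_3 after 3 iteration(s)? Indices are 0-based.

v_3 = (1, 5, 0)

v_0 = (2, 1, 2).
v_1 = A·v_0 = (6, 5, 4).
v_2 = A·v_1 = (1, 3, 2).
v_3 = A·v_2 = (1, 5, 0).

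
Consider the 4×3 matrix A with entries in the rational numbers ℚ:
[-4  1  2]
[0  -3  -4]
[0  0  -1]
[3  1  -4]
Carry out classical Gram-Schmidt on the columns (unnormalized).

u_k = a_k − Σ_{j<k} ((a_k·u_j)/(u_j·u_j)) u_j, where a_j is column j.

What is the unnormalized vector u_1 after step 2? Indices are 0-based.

Step 1: u_0 = a_0 = (-4, 0, 0, 3).
Step 2: u_1 = a_1 − (-1/25)·u_0 = (21/25, -3, 0, 28/25).

u_1 = (21/25, -3, 0, 28/25)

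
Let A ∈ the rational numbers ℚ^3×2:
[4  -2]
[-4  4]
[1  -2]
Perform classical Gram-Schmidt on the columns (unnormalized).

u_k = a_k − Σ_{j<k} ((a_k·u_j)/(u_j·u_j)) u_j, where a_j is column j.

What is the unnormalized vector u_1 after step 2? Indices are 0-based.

u_1 = (38/33, 28/33, -40/33)

Step 1: u_0 = a_0 = (4, -4, 1).
Step 2: u_1 = a_1 − (-26/33)·u_0 = (38/33, 28/33, -40/33).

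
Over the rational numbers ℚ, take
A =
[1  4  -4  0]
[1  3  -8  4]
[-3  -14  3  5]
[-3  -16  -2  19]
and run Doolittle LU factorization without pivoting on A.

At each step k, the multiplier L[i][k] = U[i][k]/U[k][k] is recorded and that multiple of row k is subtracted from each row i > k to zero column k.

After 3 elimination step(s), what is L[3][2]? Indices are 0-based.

L[3][2] = -2

[col 0] pivot 1
  R1 -= 1*R0 → (0, -1, -4, 4)  (L[1][0] := 1)
  R2 -= -3*R0 → (0, -2, -9, 5)  (L[2][0] := -3)
  R3 -= -3*R0 → (0, -4, -14, 19)  (L[3][0] := -3)
[col 1] pivot -1
  R2 -= 2*R1 → (0, 0, -1, -3)  (L[2][1] := 2)
  R3 -= 4*R1 → (0, 0, 2, 3)  (L[3][1] := 4)
[col 2] pivot -1
  R3 -= -2*R2 → (0, 0, 0, -3)  (L[3][2] := -2)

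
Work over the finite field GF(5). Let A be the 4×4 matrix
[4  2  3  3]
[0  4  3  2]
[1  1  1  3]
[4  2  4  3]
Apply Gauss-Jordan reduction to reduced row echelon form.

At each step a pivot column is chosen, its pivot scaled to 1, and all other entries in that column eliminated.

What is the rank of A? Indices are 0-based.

step 1: normalize row 0 (÷4) = (1, 3, 2, 2)
  row 2: subtract 1×row0 = (0, 3, 4, 1)
  row 3: subtract 4×row0 = (0, 0, 1, 0)
step 2: normalize row 1 (÷4) = (0, 1, 2, 3)
  row 0: subtract 3×row1 = (1, 0, 1, 3)
  row 2: subtract 3×row1 = (0, 0, 3, 2)
step 3: normalize row 2 (÷3) = (0, 0, 1, 4)
  row 0: subtract 1×row2 = (1, 0, 0, 4)
  row 1: subtract 2×row2 = (0, 1, 0, 0)
  row 3: subtract 1×row2 = (0, 0, 0, 1)
step 4: normalize row 3 (÷1) = (0, 0, 0, 1)
  row 0: subtract 4×row3 = (1, 0, 0, 0)
  row 2: subtract 4×row3 = (0, 0, 1, 0)

rank = 4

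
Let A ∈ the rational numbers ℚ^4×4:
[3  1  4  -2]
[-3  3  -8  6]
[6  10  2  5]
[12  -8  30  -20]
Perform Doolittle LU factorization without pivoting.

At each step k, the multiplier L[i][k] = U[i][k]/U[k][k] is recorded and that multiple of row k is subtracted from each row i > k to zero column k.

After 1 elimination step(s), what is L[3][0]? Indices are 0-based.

[col 0] pivot 3
  R1 -= -1*R0 → (0, 4, -4, 4)  (L[1][0] := -1)
  R2 -= 2*R0 → (0, 8, -6, 9)  (L[2][0] := 2)
  R3 -= 4*R0 → (0, -12, 14, -12)  (L[3][0] := 4)

L[3][0] = 4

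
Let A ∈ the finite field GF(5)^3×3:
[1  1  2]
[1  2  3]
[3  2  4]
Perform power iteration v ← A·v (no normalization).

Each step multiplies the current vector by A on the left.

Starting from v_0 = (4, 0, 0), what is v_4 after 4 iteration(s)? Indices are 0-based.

v_4 = (1, 2, 3)

v_0 = (4, 0, 0).
v_1 = A·v_0 = (4, 4, 2).
v_2 = A·v_1 = (2, 3, 3).
v_3 = A·v_2 = (1, 2, 4).
v_4 = A·v_3 = (1, 2, 3).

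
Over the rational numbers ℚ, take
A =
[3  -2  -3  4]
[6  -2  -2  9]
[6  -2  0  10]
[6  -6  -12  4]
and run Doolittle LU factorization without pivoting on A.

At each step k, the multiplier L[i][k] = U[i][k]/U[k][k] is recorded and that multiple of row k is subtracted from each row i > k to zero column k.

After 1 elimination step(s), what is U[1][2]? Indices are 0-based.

k=0: U[0][0]=3
  eliminate (1,0): mult=2, new row 1: (0, 2, 4, 1); set L[1][0]=2
  eliminate (2,0): mult=2, new row 2: (0, 2, 6, 2); set L[2][0]=2
  eliminate (3,0): mult=2, new row 3: (0, -2, -6, -4); set L[3][0]=2

U[1][2] = 4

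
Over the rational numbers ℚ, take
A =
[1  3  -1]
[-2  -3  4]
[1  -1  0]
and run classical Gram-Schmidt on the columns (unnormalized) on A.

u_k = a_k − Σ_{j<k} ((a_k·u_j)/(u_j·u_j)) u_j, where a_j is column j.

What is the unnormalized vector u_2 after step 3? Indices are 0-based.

u_2 = (11/10, 22/25, 33/50)

Step 1: u_0 = a_0 = (1, -2, 1).
Step 2: u_1 = a_1 − (4/3)·u_0 = (5/3, -1/3, -7/3).
Step 3: u_2 = a_2 − (-3/2)·u_0 − (-9/25)·u_1 = (11/10, 22/25, 33/50).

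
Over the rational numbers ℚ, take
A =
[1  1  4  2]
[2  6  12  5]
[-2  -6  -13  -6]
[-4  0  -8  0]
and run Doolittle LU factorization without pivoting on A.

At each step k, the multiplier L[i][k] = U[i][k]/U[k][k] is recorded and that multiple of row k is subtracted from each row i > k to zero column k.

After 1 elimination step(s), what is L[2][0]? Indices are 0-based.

Step 1: pivot at (0,0) is 1.
  row1 ← row1 − (2)·row0  ⇒  L[1][0]=2, U row1=(0, 4, 4, 1)
  row2 ← row2 − (-2)·row0  ⇒  L[2][0]=-2, U row2=(0, -4, -5, -2)
  row3 ← row3 − (-4)·row0  ⇒  L[3][0]=-4, U row3=(0, 4, 8, 8)

L[2][0] = -2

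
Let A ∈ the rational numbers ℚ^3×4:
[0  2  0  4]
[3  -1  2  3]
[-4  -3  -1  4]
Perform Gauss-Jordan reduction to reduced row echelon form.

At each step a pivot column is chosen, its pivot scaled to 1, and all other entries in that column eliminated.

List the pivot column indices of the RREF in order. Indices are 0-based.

[1] R0 <-> R1
[1] R0 /= 3  ⇒  (1, -1/3, 2/3, 1)
     R2 -= -4·R0  ⇒  (0, -13/3, 5/3, 8)
[2] R1 /= 2  ⇒  (0, 1, 0, 2)
     R0 -= -1/3·R1  ⇒  (1, 0, 2/3, 5/3)
     R2 -= -13/3·R1  ⇒  (0, 0, 5/3, 50/3)
[3] R2 /= 5/3  ⇒  (0, 0, 1, 10)
     R0 -= 2/3·R2  ⇒  (1, 0, 0, -5)

pivot columns: 0, 1, 2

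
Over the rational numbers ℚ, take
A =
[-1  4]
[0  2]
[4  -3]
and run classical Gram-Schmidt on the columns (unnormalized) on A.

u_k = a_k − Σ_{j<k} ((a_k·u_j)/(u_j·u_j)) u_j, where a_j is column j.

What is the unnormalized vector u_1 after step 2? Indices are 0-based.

u_1 = (52/17, 2, 13/17)

Step 1: u_0 = a_0 = (-1, 0, 4).
Step 2: u_1 = a_1 − (-16/17)·u_0 = (52/17, 2, 13/17).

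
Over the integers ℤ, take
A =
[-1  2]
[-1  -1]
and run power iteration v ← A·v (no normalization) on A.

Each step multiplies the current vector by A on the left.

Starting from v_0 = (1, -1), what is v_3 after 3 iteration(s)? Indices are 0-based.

v_3 = (3, -6)

v_0 = (1, -1).
v_1 = A·v_0 = (-3, 0).
v_2 = A·v_1 = (3, 3).
v_3 = A·v_2 = (3, -6).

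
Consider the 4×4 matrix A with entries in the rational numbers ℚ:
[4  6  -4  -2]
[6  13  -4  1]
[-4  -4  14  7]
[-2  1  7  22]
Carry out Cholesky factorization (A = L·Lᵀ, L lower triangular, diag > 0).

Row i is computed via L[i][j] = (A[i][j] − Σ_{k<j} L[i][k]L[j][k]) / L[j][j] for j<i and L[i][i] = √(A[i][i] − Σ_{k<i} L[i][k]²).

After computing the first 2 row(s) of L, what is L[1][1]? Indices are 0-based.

L[1][1] = 2

Step 1: L[0][0] = √(4) = 2.
  L[1][0] = (6) / L[0][0] = 3.
Step 2: L[1][1] = √(4) = 2.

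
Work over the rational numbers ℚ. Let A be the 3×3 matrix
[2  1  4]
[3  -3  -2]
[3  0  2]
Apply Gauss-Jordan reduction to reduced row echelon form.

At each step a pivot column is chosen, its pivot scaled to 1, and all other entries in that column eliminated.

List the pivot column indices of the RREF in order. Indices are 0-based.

pivot columns: 0, 1, 2

[1] R0 /= 2  ⇒  (1, 1/2, 2)
     R1 -= 3·R0  ⇒  (0, -9/2, -8)
     R2 -= 3·R0  ⇒  (0, -3/2, -4)
[2] R1 /= -9/2  ⇒  (0, 1, 16/9)
     R0 -= 1/2·R1  ⇒  (1, 0, 10/9)
     R2 -= -3/2·R1  ⇒  (0, 0, -4/3)
[3] R2 /= -4/3  ⇒  (0, 0, 1)
     R0 -= 10/9·R2  ⇒  (1, 0, 0)
     R1 -= 16/9·R2  ⇒  (0, 1, 0)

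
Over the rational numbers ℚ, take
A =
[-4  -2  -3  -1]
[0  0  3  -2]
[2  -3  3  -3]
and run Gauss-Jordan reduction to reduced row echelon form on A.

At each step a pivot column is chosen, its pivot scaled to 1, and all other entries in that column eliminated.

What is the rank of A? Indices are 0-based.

rank = 3

[1] R0 /= -4  ⇒  (1, 1/2, 3/4, 1/4)
     R2 -= 2·R0  ⇒  (0, -4, 3/2, -7/2)
[2] R1 <-> R2
[2] R1 /= -4  ⇒  (0, 1, -3/8, 7/8)
     R0 -= 1/2·R1  ⇒  (1, 0, 15/16, -3/16)
[3] R2 /= 3  ⇒  (0, 0, 1, -2/3)
     R0 -= 15/16·R2  ⇒  (1, 0, 0, 7/16)
     R1 -= -3/8·R2  ⇒  (0, 1, 0, 5/8)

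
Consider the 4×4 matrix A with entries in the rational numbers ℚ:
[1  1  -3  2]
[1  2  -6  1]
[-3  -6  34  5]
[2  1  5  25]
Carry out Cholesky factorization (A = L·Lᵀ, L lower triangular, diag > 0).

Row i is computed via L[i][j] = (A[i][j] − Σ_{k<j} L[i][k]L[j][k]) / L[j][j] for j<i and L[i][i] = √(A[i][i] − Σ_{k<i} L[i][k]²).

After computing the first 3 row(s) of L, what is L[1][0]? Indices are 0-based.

Step 1: L[0][0] = √(1) = 1.
  L[1][0] = (1) / L[0][0] = 1.
Step 2: L[1][1] = √(1) = 1.
  L[2][0] = (-3) / L[0][0] = -3.
  L[2][1] = (-3) / L[1][1] = -3.
Step 3: L[2][2] = √(16) = 4.

L[1][0] = 1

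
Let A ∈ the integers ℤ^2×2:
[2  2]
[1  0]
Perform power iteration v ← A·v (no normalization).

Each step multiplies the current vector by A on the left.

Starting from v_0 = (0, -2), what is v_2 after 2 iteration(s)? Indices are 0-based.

v_0 = (0, -2).
v_1 = A·v_0 = (-4, 0).
v_2 = A·v_1 = (-8, -4).

v_2 = (-8, -4)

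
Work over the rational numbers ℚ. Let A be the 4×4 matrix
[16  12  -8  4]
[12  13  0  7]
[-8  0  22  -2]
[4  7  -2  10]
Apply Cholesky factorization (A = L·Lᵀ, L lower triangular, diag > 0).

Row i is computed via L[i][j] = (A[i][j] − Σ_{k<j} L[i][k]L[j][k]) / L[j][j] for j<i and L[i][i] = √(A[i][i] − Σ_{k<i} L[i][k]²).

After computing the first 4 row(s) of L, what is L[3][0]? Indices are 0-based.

Step 1: L[0][0] = √(16) = 4.
  L[1][0] = (12) / L[0][0] = 3.
Step 2: L[1][1] = √(4) = 2.
  L[2][0] = (-8) / L[0][0] = -2.
  L[2][1] = (6) / L[1][1] = 3.
Step 3: L[2][2] = √(9) = 3.
  L[3][0] = (4) / L[0][0] = 1.
  L[3][1] = (4) / L[1][1] = 2.
  L[3][2] = (-6) / L[2][2] = -2.
Step 4: L[3][3] = √(1) = 1.

L[3][0] = 1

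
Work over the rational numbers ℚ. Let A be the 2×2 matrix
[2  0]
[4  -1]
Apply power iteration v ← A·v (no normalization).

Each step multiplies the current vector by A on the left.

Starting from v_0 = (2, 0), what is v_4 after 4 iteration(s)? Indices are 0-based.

v_0 = (2, 0).
v_1 = A·v_0 = (4, 8).
v_2 = A·v_1 = (8, 8).
v_3 = A·v_2 = (16, 24).
v_4 = A·v_3 = (32, 40).

v_4 = (32, 40)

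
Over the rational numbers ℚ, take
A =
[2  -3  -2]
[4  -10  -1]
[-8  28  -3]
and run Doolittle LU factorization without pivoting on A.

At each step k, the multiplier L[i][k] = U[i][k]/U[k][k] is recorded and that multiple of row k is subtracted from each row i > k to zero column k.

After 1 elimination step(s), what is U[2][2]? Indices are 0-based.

U[2][2] = -11

[col 0] pivot 2
  R1 -= 2*R0 → (0, -4, 3)  (L[1][0] := 2)
  R2 -= -4*R0 → (0, 16, -11)  (L[2][0] := -4)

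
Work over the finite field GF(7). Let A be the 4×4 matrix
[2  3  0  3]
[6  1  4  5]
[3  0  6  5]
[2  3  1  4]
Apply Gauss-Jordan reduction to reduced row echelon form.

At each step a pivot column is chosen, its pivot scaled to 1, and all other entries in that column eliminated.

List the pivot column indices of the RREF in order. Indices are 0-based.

pivot columns: 0, 1, 2, 3

pivot(0,0)=2: scale R0 → (1, 5, 0, 5)
  clear (1,0): R1 −= (6)R0 → (0, 6, 4, 3)
  clear (2,0): R2 −= (3)R0 → (0, 6, 6, 4)
  clear (3,0): R3 −= (2)R0 → (0, 0, 1, 1)
pivot(1,1)=6: scale R1 → (0, 1, 3, 4)
  clear (0,1): R0 −= (5)R1 → (1, 0, 6, 6)
  clear (2,1): R2 −= (6)R1 → (0, 0, 2, 1)
pivot(2,2)=2: scale R2 → (0, 0, 1, 4)
  clear (0,2): R0 −= (6)R2 → (1, 0, 0, 3)
  clear (1,2): R1 −= (3)R2 → (0, 1, 0, 6)
  clear (3,2): R3 −= (1)R2 → (0, 0, 0, 4)
pivot(3,3)=4: scale R3 → (0, 0, 0, 1)
  clear (0,3): R0 −= (3)R3 → (1, 0, 0, 0)
  clear (1,3): R1 −= (6)R3 → (0, 1, 0, 0)
  clear (2,3): R2 −= (4)R3 → (0, 0, 1, 0)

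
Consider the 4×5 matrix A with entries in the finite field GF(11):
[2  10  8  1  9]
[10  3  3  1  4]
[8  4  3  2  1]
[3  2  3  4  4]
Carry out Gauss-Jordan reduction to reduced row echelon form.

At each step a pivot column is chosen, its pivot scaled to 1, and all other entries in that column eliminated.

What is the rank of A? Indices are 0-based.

pivot(0,0)=2: scale R0 → (1, 5, 4, 6, 10)
  clear (1,0): R1 −= (10)R0 → (0, 8, 7, 7, 3)
  clear (2,0): R2 −= (8)R0 → (0, 8, 4, 9, 9)
  clear (3,0): R3 −= (3)R0 → (0, 9, 2, 8, 7)
pivot(1,1)=8: scale R1 → (0, 1, 5, 5, 10)
  clear (0,1): R0 −= (5)R1 → (1, 0, 1, 3, 4)
  clear (2,1): R2 −= (8)R1 → (0, 0, 8, 2, 6)
  clear (3,1): R3 −= (9)R1 → (0, 0, 1, 7, 5)
pivot(2,2)=8: scale R2 → (0, 0, 1, 3, 9)
  clear (0,2): R0 −= (1)R2 → (1, 0, 0, 0, 6)
  clear (1,2): R1 −= (5)R2 → (0, 1, 0, 1, 9)
  clear (3,2): R3 −= (1)R2 → (0, 0, 0, 4, 7)
pivot(3,3)=4: scale R3 → (0, 0, 0, 1, 10)
  clear (1,3): R1 −= (1)R3 → (0, 1, 0, 0, 10)
  clear (2,3): R2 −= (3)R3 → (0, 0, 1, 0, 1)

rank = 4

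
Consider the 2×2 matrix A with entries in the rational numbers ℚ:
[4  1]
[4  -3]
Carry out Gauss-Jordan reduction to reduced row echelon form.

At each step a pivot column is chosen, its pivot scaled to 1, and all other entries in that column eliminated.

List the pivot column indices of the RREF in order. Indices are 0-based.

pivot(0,0)=4: scale R0 → (1, 1/4)
  clear (1,0): R1 −= (4)R0 → (0, -4)
pivot(1,1)=-4: scale R1 → (0, 1)
  clear (0,1): R0 −= (1/4)R1 → (1, 0)

pivot columns: 0, 1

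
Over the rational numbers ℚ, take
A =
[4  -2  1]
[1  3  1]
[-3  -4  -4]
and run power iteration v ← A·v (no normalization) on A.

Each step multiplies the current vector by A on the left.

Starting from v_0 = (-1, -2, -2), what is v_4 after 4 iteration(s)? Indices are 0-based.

v_0 = (-1, -2, -2).
v_1 = A·v_0 = (-2, -9, 19).
v_2 = A·v_1 = (29, -10, -34).
v_3 = A·v_2 = (102, -35, 89).
v_4 = A·v_3 = (567, 86, -522).

v_4 = (567, 86, -522)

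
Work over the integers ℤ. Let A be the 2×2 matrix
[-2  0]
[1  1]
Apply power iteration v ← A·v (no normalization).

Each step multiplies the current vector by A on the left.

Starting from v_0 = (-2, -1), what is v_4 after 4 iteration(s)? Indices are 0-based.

v_4 = (-32, 9)

v_0 = (-2, -1).
v_1 = A·v_0 = (4, -3).
v_2 = A·v_1 = (-8, 1).
v_3 = A·v_2 = (16, -7).
v_4 = A·v_3 = (-32, 9).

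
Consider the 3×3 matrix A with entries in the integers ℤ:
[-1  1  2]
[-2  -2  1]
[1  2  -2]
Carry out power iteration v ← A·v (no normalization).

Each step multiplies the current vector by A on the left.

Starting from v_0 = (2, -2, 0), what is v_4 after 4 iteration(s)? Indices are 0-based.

v_4 = (6, 24, -42)

v_0 = (2, -2, 0).
v_1 = A·v_0 = (-4, 0, -2).
v_2 = A·v_1 = (0, 6, 0).
v_3 = A·v_2 = (6, -12, 12).
v_4 = A·v_3 = (6, 24, -42).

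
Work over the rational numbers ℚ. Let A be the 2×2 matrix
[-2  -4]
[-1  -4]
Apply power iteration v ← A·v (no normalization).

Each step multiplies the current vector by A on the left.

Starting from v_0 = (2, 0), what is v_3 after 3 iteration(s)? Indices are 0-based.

v_3 = (-80, -64)

v_0 = (2, 0).
v_1 = A·v_0 = (-4, -2).
v_2 = A·v_1 = (16, 12).
v_3 = A·v_2 = (-80, -64).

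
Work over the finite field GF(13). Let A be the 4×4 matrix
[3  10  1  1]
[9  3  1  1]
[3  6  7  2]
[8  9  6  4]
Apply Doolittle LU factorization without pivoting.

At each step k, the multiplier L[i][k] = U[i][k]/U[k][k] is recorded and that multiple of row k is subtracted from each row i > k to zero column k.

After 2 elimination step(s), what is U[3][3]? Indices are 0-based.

k=0: U[0][0]=3
  eliminate (1,0): mult=3, new row 1: (0, 12, 11, 11); set L[1][0]=3
  eliminate (2,0): mult=1, new row 2: (0, 9, 6, 1); set L[2][0]=1
  eliminate (3,0): mult=7, new row 3: (0, 4, 12, 10); set L[3][0]=7
k=1: U[1][1]=12
  eliminate (2,1): mult=4, new row 2: (0, 0, 1, 9); set L[2][1]=4
  eliminate (3,1): mult=9, new row 3: (0, 0, 4, 2); set L[3][1]=9

U[3][3] = 2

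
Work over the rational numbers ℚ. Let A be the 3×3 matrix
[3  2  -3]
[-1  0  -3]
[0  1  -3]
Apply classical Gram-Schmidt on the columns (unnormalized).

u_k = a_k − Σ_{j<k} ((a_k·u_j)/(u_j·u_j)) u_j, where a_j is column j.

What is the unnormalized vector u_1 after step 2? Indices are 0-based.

Step 1: u_0 = a_0 = (3, -1, 0).
Step 2: u_1 = a_1 − (3/5)·u_0 = (1/5, 3/5, 1).

u_1 = (1/5, 3/5, 1)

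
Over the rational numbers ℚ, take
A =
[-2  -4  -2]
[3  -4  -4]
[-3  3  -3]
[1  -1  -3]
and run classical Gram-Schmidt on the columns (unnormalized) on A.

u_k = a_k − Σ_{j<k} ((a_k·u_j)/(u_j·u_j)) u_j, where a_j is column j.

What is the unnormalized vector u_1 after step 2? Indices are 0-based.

u_1 = (-120/23, -50/23, 27/23, -9/23)

Step 1: u_0 = a_0 = (-2, 3, -3, 1).
Step 2: u_1 = a_1 − (-14/23)·u_0 = (-120/23, -50/23, 27/23, -9/23).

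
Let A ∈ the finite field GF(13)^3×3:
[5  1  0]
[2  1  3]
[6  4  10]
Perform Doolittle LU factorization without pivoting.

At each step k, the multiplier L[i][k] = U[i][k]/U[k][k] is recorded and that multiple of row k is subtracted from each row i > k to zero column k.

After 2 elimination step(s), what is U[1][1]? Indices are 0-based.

U[1][1] = 11

Step 1: pivot at (0,0) is 5.
  row1 ← row1 − (3)·row0  ⇒  L[1][0]=3, U row1=(0, 11, 3)
  row2 ← row2 − (9)·row0  ⇒  L[2][0]=9, U row2=(0, 8, 10)
Step 2: pivot at (1,1) is 11.
  row2 ← row2 − (9)·row1  ⇒  L[2][1]=9, U row2=(0, 0, 9)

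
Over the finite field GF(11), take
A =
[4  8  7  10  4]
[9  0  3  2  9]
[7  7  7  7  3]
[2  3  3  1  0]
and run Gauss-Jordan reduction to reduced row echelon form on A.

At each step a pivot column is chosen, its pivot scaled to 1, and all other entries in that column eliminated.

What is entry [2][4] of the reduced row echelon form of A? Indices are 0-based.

M[2][4] = 2

[1] R0 /= 4  ⇒  (1, 2, 10, 8, 1)
     R1 -= 9·R0  ⇒  (0, 4, 1, 7, 0)
     R2 -= 7·R0  ⇒  (0, 4, 3, 6, 7)
     R3 -= 2·R0  ⇒  (0, 10, 5, 7, 9)
[2] R1 /= 4  ⇒  (0, 1, 3, 10, 0)
     R0 -= 2·R1  ⇒  (1, 0, 4, 10, 1)
     R2 -= 4·R1  ⇒  (0, 0, 2, 10, 7)
     R3 -= 10·R1  ⇒  (0, 0, 8, 6, 9)
[3] R2 /= 2  ⇒  (0, 0, 1, 5, 9)
     R0 -= 4·R2  ⇒  (1, 0, 0, 1, 9)
     R1 -= 3·R2  ⇒  (0, 1, 0, 6, 6)
     R3 -= 8·R2  ⇒  (0, 0, 0, 10, 3)
[4] R3 /= 10  ⇒  (0, 0, 0, 1, 8)
     R0 -= 1·R3  ⇒  (1, 0, 0, 0, 1)
     R1 -= 6·R3  ⇒  (0, 1, 0, 0, 2)
     R2 -= 5·R3  ⇒  (0, 0, 1, 0, 2)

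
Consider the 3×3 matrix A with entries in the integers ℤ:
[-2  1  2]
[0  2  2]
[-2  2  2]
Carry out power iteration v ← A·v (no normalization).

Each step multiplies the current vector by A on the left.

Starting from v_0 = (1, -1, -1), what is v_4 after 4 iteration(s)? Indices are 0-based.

v_0 = (1, -1, -1).
v_1 = A·v_0 = (-5, -4, -6).
v_2 = A·v_1 = (-6, -20, -10).
v_3 = A·v_2 = (-28, -60, -48).
v_4 = A·v_3 = (-100, -216, -160).

v_4 = (-100, -216, -160)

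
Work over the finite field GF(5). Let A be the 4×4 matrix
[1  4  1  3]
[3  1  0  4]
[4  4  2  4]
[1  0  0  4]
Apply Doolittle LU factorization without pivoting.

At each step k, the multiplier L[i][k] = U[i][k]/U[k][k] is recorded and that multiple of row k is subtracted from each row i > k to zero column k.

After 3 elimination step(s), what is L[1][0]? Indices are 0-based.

L[1][0] = 3

k=0: U[0][0]=1
  eliminate (1,0): mult=3, new row 1: (0, 4, 2, 0); set L[1][0]=3
  eliminate (2,0): mult=4, new row 2: (0, 3, 3, 2); set L[2][0]=4
  eliminate (3,0): mult=1, new row 3: (0, 1, 4, 1); set L[3][0]=1
k=1: U[1][1]=4
  eliminate (2,1): mult=2, new row 2: (0, 0, 4, 2); set L[2][1]=2
  eliminate (3,1): mult=4, new row 3: (0, 0, 1, 1); set L[3][1]=4
k=2: U[2][2]=4
  eliminate (3,2): mult=4, new row 3: (0, 0, 0, 3); set L[3][2]=4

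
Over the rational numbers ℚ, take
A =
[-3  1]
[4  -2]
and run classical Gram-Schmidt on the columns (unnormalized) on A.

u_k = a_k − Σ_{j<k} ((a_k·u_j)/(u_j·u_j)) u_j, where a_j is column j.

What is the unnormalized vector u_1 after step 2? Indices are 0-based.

Step 1: u_0 = a_0 = (-3, 4).
Step 2: u_1 = a_1 − (-11/25)·u_0 = (-8/25, -6/25).

u_1 = (-8/25, -6/25)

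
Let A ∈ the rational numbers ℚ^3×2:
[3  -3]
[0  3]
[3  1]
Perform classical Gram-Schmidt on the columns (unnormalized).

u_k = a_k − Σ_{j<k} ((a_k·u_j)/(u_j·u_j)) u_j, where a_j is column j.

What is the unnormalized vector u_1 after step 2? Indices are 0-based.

Step 1: u_0 = a_0 = (3, 0, 3).
Step 2: u_1 = a_1 − (-1/3)·u_0 = (-2, 3, 2).

u_1 = (-2, 3, 2)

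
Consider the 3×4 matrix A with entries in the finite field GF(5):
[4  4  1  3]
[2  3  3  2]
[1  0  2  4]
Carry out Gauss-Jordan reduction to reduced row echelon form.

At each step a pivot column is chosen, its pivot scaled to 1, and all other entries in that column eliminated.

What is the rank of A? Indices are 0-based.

rank = 3

pivot(0,0)=4: scale R0 → (1, 1, 4, 2)
  clear (1,0): R1 −= (2)R0 → (0, 1, 0, 3)
  clear (2,0): R2 −= (1)R0 → (0, 4, 3, 2)
pivot(1,1)=1: scale R1 → (0, 1, 0, 3)
  clear (0,1): R0 −= (1)R1 → (1, 0, 4, 4)
  clear (2,1): R2 −= (4)R1 → (0, 0, 3, 0)
pivot(2,2)=3: scale R2 → (0, 0, 1, 0)
  clear (0,2): R0 −= (4)R2 → (1, 0, 0, 4)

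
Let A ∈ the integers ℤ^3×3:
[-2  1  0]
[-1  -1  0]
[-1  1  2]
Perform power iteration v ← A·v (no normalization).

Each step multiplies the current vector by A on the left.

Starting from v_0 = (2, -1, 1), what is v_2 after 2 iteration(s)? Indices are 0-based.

v_2 = (9, 6, 2)

v_0 = (2, -1, 1).
v_1 = A·v_0 = (-5, -1, -1).
v_2 = A·v_1 = (9, 6, 2).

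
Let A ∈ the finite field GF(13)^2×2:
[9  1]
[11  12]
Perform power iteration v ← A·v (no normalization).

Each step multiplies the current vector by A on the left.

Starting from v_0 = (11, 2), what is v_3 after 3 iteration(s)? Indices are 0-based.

v_3 = (0, 7)

v_0 = (11, 2).
v_1 = A·v_0 = (10, 2).
v_2 = A·v_1 = (1, 4).
v_3 = A·v_2 = (0, 7).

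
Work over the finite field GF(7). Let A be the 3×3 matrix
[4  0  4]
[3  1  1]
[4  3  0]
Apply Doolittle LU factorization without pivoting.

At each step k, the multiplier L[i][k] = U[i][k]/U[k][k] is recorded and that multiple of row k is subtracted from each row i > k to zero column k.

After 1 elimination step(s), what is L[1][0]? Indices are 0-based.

L[1][0] = 6

[col 0] pivot 4
  R1 -= 6*R0 → (0, 1, 5)  (L[1][0] := 6)
  R2 -= 1*R0 → (0, 3, 3)  (L[2][0] := 1)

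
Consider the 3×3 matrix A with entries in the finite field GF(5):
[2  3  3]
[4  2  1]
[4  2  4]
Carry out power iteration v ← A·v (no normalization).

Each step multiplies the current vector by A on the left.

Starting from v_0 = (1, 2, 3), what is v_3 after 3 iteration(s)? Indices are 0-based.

v_3 = (4, 3, 3)

v_0 = (1, 2, 3).
v_1 = A·v_0 = (2, 1, 0).
v_2 = A·v_1 = (2, 0, 0).
v_3 = A·v_2 = (4, 3, 3).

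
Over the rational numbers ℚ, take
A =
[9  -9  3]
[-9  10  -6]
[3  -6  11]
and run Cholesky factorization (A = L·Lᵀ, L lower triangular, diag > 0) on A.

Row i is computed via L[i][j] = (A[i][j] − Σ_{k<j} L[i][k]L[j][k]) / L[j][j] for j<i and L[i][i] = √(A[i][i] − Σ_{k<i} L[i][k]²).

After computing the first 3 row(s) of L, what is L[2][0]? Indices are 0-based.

L[2][0] = 1

Step 1: L[0][0] = √(9) = 3.
  L[1][0] = (-9) / L[0][0] = -3.
Step 2: L[1][1] = √(1) = 1.
  L[2][0] = (3) / L[0][0] = 1.
  L[2][1] = (-3) / L[1][1] = -3.
Step 3: L[2][2] = √(1) = 1.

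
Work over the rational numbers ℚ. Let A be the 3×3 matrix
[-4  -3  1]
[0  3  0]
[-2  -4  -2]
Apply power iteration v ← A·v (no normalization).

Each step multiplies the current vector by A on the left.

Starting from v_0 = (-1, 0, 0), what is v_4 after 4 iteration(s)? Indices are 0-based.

v_4 = (-124, 0, -192)

v_0 = (-1, 0, 0).
v_1 = A·v_0 = (4, 0, 2).
v_2 = A·v_1 = (-14, 0, -12).
v_3 = A·v_2 = (44, 0, 52).
v_4 = A·v_3 = (-124, 0, -192).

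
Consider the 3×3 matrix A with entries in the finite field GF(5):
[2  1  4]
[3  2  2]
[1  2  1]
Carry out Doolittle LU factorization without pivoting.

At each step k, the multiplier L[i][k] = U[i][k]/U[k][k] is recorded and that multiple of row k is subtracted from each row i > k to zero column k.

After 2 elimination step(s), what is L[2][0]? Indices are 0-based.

[col 0] pivot 2
  R1 -= 4*R0 → (0, 3, 1)  (L[1][0] := 4)
  R2 -= 3*R0 → (0, 4, 4)  (L[2][0] := 3)
[col 1] pivot 3
  R2 -= 3*R1 → (0, 0, 1)  (L[2][1] := 3)

L[2][0] = 3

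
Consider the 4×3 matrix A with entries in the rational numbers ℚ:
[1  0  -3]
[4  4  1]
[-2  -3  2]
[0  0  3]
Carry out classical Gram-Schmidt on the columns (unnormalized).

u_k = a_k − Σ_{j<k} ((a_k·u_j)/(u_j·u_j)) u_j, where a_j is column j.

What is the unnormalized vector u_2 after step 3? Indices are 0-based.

Step 1: u_0 = a_0 = (1, 4, -2, 0).
Step 2: u_1 = a_1 − (22/21)·u_0 = (-22/21, -4/21, -19/21, 0).
Step 3: u_2 = a_2 − (-1/7)·u_0 − (24/41)·u_1 = (-92/41, 69/41, 92/41, 3).

u_2 = (-92/41, 69/41, 92/41, 3)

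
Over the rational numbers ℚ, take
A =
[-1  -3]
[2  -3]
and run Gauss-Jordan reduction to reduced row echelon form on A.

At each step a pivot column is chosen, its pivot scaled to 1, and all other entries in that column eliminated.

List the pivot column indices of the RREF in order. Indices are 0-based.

pivot(0,0)=-1: scale R0 → (1, 3)
  clear (1,0): R1 −= (2)R0 → (0, -9)
pivot(1,1)=-9: scale R1 → (0, 1)
  clear (0,1): R0 −= (3)R1 → (1, 0)

pivot columns: 0, 1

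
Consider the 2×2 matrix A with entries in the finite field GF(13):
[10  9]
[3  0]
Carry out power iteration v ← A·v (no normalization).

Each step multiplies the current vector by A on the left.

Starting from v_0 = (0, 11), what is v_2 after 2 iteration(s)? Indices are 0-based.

v_2 = (2, 11)

v_0 = (0, 11).
v_1 = A·v_0 = (8, 0).
v_2 = A·v_1 = (2, 11).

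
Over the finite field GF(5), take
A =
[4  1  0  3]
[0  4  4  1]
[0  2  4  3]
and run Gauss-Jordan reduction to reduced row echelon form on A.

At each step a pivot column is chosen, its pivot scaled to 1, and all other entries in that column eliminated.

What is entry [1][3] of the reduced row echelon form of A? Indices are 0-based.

pivot(0,0)=4: scale R0 → (1, 4, 0, 2)
pivot(1,1)=4: scale R1 → (0, 1, 1, 4)
  clear (0,1): R0 −= (4)R1 → (1, 0, 1, 1)
  clear (2,1): R2 −= (2)R1 → (0, 0, 2, 0)
pivot(2,2)=2: scale R2 → (0, 0, 1, 0)
  clear (0,2): R0 −= (1)R2 → (1, 0, 0, 1)
  clear (1,2): R1 −= (1)R2 → (0, 1, 0, 4)

M[1][3] = 4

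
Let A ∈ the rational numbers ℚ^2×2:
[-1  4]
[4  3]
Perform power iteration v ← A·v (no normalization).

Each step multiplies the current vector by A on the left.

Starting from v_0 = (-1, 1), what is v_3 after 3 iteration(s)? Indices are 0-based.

v_3 = (77, 15)

v_0 = (-1, 1).
v_1 = A·v_0 = (5, -1).
v_2 = A·v_1 = (-9, 17).
v_3 = A·v_2 = (77, 15).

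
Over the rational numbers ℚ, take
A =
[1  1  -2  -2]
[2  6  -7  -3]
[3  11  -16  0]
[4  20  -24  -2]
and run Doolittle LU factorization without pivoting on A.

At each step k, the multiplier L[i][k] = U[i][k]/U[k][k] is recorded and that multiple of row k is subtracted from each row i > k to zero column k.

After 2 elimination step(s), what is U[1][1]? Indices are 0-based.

k=0: U[0][0]=1
  eliminate (1,0): mult=2, new row 1: (0, 4, -3, 1); set L[1][0]=2
  eliminate (2,0): mult=3, new row 2: (0, 8, -10, 6); set L[2][0]=3
  eliminate (3,0): mult=4, new row 3: (0, 16, -16, 6); set L[3][0]=4
k=1: U[1][1]=4
  eliminate (2,1): mult=2, new row 2: (0, 0, -4, 4); set L[2][1]=2
  eliminate (3,1): mult=4, new row 3: (0, 0, -4, 2); set L[3][1]=4

U[1][1] = 4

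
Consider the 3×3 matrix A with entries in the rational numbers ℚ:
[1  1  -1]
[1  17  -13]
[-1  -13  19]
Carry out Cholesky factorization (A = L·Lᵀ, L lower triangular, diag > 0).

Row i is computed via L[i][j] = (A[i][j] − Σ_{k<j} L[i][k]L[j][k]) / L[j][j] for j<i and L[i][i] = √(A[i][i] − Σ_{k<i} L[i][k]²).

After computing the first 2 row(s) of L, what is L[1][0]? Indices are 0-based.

Step 1: L[0][0] = √(1) = 1.
  L[1][0] = (1) / L[0][0] = 1.
Step 2: L[1][1] = √(16) = 4.

L[1][0] = 1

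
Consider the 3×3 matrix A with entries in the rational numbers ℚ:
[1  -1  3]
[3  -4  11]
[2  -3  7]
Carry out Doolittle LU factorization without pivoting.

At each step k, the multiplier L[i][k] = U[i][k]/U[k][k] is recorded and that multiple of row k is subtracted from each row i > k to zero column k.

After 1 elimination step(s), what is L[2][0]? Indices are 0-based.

[col 0] pivot 1
  R1 -= 3*R0 → (0, -1, 2)  (L[1][0] := 3)
  R2 -= 2*R0 → (0, -1, 1)  (L[2][0] := 2)

L[2][0] = 2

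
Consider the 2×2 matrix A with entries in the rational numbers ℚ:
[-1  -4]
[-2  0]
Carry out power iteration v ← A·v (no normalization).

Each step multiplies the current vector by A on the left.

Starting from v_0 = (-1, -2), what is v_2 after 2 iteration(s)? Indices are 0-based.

v_2 = (-17, -18)

v_0 = (-1, -2).
v_1 = A·v_0 = (9, 2).
v_2 = A·v_1 = (-17, -18).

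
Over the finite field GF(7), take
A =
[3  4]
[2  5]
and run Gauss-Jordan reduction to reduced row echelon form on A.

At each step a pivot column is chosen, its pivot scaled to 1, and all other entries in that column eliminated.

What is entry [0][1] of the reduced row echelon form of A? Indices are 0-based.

M[0][1] = 6

step 1: normalize row 0 (÷3) = (1, 6)
  row 1: subtract 2×row0 = (0, 0)
skip col 1 (zero from row 1)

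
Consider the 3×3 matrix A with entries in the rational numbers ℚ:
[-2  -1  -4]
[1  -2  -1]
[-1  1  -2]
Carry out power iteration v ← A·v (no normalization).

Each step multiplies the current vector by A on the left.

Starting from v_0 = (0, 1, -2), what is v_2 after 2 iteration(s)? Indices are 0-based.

v_2 = (-34, 2, -17)

v_0 = (0, 1, -2).
v_1 = A·v_0 = (7, 0, 5).
v_2 = A·v_1 = (-34, 2, -17).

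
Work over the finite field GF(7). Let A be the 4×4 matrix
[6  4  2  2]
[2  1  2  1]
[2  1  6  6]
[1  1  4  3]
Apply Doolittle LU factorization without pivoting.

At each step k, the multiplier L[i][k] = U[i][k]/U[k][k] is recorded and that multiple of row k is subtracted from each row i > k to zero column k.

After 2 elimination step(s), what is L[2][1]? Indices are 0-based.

Step 1: pivot at (0,0) is 6.
  row1 ← row1 − (5)·row0  ⇒  L[1][0]=5, U row1=(0, 2, 6, 5)
  row2 ← row2 − (5)·row0  ⇒  L[2][0]=5, U row2=(0, 2, 3, 3)
  row3 ← row3 − (6)·row0  ⇒  L[3][0]=6, U row3=(0, 5, 6, 5)
Step 2: pivot at (1,1) is 2.
  row2 ← row2 − (1)·row1  ⇒  L[2][1]=1, U row2=(0, 0, 4, 5)
  row3 ← row3 − (6)·row1  ⇒  L[3][1]=6, U row3=(0, 0, 5, 3)

L[2][1] = 1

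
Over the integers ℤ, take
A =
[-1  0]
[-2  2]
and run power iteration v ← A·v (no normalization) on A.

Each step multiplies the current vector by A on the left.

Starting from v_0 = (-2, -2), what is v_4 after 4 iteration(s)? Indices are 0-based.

v_0 = (-2, -2).
v_1 = A·v_0 = (2, 0).
v_2 = A·v_1 = (-2, -4).
v_3 = A·v_2 = (2, -4).
v_4 = A·v_3 = (-2, -12).

v_4 = (-2, -12)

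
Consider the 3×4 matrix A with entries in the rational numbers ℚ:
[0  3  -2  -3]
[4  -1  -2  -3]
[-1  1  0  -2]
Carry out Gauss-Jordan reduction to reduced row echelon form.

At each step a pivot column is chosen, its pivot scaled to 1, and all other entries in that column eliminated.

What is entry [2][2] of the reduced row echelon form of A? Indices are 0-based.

step 1: exchange rows 0,1
step 1: normalize row 0 (÷4) = (1, -1/4, -1/2, -3/4)
  row 2: subtract -1×row0 = (0, 3/4, -1/2, -11/4)
step 2: normalize row 1 (÷3) = (0, 1, -2/3, -1)
  row 0: subtract -1/4×row1 = (1, 0, -2/3, -1)
  row 2: subtract 3/4×row1 = (0, 0, 0, -2)
skip col 2 (zero from row 2)
step 3: normalize row 2 (÷-2) = (0, 0, 0, 1)
  row 0: subtract -1×row2 = (1, 0, -2/3, 0)
  row 1: subtract -1×row2 = (0, 1, -2/3, 0)

M[2][2] = 0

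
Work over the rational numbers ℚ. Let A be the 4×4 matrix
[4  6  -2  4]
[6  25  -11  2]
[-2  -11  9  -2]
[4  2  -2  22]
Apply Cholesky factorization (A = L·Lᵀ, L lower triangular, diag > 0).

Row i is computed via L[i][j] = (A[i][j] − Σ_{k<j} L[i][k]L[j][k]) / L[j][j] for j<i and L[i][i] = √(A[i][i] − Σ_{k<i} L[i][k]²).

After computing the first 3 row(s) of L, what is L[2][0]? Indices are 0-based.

L[2][0] = -1

Step 1: L[0][0] = √(4) = 2.
  L[1][0] = (6) / L[0][0] = 3.
Step 2: L[1][1] = √(16) = 4.
  L[2][0] = (-2) / L[0][0] = -1.
  L[2][1] = (-8) / L[1][1] = -2.
Step 3: L[2][2] = √(4) = 2.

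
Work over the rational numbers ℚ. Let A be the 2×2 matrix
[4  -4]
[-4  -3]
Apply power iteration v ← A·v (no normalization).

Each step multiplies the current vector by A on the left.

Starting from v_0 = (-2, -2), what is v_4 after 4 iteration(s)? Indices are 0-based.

v_0 = (-2, -2).
v_1 = A·v_0 = (0, 14).
v_2 = A·v_1 = (-56, -42).
v_3 = A·v_2 = (-56, 350).
v_4 = A·v_3 = (-1624, -826).

v_4 = (-1624, -826)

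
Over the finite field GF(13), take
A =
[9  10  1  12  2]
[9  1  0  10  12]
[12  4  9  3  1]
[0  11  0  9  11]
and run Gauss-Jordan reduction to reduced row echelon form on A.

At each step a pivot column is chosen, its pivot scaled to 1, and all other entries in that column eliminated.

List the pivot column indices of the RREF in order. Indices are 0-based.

pivot columns: 0, 1, 2, 3

step 1: normalize row 0 (÷9) = (1, 4, 3, 10, 6)
  row 1: subtract 9×row0 = (0, 4, 12, 11, 10)
  row 2: subtract 12×row0 = (0, 8, 12, 0, 7)
step 2: normalize row 1 (÷4) = (0, 1, 3, 6, 9)
  row 0: subtract 4×row1 = (1, 0, 4, 12, 9)
  row 2: subtract 8×row1 = (0, 0, 1, 4, 0)
  row 3: subtract 11×row1 = (0, 0, 6, 8, 3)
step 3: normalize row 2 (÷1) = (0, 0, 1, 4, 0)
  row 0: subtract 4×row2 = (1, 0, 0, 9, 9)
  row 1: subtract 3×row2 = (0, 1, 0, 7, 9)
  row 3: subtract 6×row2 = (0, 0, 0, 10, 3)
step 4: normalize row 3 (÷10) = (0, 0, 0, 1, 12)
  row 0: subtract 9×row3 = (1, 0, 0, 0, 5)
  row 1: subtract 7×row3 = (0, 1, 0, 0, 3)
  row 2: subtract 4×row3 = (0, 0, 1, 0, 4)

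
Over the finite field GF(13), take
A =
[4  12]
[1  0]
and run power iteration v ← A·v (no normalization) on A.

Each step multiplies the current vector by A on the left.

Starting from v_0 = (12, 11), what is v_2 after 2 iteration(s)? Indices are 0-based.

v_2 = (6, 11)

v_0 = (12, 11).
v_1 = A·v_0 = (11, 12).
v_2 = A·v_1 = (6, 11).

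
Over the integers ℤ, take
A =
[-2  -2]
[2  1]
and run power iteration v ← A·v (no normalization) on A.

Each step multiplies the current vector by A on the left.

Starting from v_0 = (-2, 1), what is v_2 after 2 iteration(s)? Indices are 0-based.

v_2 = (2, 1)

v_0 = (-2, 1).
v_1 = A·v_0 = (2, -3).
v_2 = A·v_1 = (2, 1).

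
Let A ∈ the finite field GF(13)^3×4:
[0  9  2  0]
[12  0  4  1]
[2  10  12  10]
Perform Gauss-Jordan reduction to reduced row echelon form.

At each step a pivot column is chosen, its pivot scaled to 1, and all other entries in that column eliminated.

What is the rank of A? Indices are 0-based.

rank = 3

pivot(0,0): swap R0↔R1
pivot(0,0)=12: scale R0 → (1, 0, 9, 12)
  clear (2,0): R2 −= (2)R0 → (0, 10, 7, 12)
pivot(1,1)=9: scale R1 → (0, 1, 6, 0)
  clear (2,1): R2 −= (10)R1 → (0, 0, 12, 12)
pivot(2,2)=12: scale R2 → (0, 0, 1, 1)
  clear (0,2): R0 −= (9)R2 → (1, 0, 0, 3)
  clear (1,2): R1 −= (6)R2 → (0, 1, 0, 7)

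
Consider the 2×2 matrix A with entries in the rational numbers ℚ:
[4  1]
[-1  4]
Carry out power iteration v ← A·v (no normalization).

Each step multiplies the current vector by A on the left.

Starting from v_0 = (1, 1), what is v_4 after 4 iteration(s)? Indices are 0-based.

v_0 = (1, 1).
v_1 = A·v_0 = (5, 3).
v_2 = A·v_1 = (23, 7).
v_3 = A·v_2 = (99, 5).
v_4 = A·v_3 = (401, -79).

v_4 = (401, -79)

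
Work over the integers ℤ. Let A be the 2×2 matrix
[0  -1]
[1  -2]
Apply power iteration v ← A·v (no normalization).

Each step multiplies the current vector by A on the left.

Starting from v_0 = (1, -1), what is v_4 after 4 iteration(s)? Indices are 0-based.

v_4 = (-7, -9)

v_0 = (1, -1).
v_1 = A·v_0 = (1, 3).
v_2 = A·v_1 = (-3, -5).
v_3 = A·v_2 = (5, 7).
v_4 = A·v_3 = (-7, -9).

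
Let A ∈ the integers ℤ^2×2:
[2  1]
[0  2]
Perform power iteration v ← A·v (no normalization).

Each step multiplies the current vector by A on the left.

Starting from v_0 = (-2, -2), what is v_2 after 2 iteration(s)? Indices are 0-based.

v_2 = (-16, -8)

v_0 = (-2, -2).
v_1 = A·v_0 = (-6, -4).
v_2 = A·v_1 = (-16, -8).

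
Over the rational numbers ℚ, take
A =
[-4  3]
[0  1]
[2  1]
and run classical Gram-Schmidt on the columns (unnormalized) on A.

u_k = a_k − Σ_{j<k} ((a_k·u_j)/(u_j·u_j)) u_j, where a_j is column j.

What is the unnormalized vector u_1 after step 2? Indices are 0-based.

u_1 = (1, 1, 2)

Step 1: u_0 = a_0 = (-4, 0, 2).
Step 2: u_1 = a_1 − (-1/2)·u_0 = (1, 1, 2).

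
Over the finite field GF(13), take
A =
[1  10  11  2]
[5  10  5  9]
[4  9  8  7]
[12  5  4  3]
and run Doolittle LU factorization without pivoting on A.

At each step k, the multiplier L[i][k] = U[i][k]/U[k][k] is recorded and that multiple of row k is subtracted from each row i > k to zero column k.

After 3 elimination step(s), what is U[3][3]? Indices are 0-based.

U[3][3] = 12

[col 0] pivot 1
  R1 -= 5*R0 → (0, 12, 2, 12)  (L[1][0] := 5)
  R2 -= 4*R0 → (0, 8, 3, 12)  (L[2][0] := 4)
  R3 -= 12*R0 → (0, 2, 2, 5)  (L[3][0] := 12)
[col 1] pivot 12
  R2 -= 5*R1 → (0, 0, 6, 4)  (L[2][1] := 5)
  R3 -= 11*R1 → (0, 0, 6, 3)  (L[3][1] := 11)
[col 2] pivot 6
  R3 -= 1*R2 → (0, 0, 0, 12)  (L[3][2] := 1)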